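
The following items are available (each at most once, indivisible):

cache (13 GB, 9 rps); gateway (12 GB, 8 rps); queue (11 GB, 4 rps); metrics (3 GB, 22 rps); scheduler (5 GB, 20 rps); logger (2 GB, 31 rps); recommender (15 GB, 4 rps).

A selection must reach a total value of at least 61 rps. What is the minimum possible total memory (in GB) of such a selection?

Subsets with value ≥ 61, sorted by total memory:
- metrics+scheduler+logger: memory 10, value 73
- gateway+metrics+logger: memory 17, value 61
- cache+metrics+logger: memory 18, value 62
- queue+metrics+scheduler+logger: memory 21, value 77
Minimum memory: 10 GB.

10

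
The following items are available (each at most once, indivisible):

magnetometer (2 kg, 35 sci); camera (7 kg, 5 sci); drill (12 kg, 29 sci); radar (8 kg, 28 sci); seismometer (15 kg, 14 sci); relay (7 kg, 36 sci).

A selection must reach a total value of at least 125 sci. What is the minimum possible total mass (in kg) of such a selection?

Subsets with value ≥ 125, sorted by total mass:
- magnetometer+drill+radar+relay: mass 29, value 128
- magnetometer+camera+drill+radar+relay: mass 36, value 133
- magnetometer+drill+radar+seismometer+relay: mass 44, value 142
- magnetometer+camera+drill+radar+seismometer+relay: mass 51, value 147
Minimum mass: 29 kg.

29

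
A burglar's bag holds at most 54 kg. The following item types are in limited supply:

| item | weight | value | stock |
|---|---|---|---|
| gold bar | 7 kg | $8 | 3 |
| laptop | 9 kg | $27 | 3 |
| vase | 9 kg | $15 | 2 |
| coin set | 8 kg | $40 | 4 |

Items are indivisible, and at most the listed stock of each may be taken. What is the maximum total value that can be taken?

Top feasible selections:
- 2×laptop + 4×coin set: weight 50, value 214
- 1×laptop + 1×vase + 4×coin set: weight 50, value 202
- 3×laptop + 3×coin set: weight 51, value 201
Best: $214.

$214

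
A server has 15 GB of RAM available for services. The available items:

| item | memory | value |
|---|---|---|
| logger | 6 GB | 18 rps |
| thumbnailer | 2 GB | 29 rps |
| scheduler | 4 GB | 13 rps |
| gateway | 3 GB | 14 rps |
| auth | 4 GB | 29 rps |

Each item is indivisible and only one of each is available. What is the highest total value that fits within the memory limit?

90 rps

Check high-value combinations within 15 GB:
- logger+thumbnailer+gateway+auth: memory 6+2+3+4=15, value 18+29+14+29=90
- thumbnailer+scheduler+gateway+auth: memory 2+4+3+4=13, value 29+13+14+29=85
- logger+thumbnailer+auth: memory 6+2+4=12, value 18+29+29=76
- logger+thumbnailer+scheduler+gateway: memory 6+2+4+3=15, value 18+29+13+14=74
Best: 90 rps.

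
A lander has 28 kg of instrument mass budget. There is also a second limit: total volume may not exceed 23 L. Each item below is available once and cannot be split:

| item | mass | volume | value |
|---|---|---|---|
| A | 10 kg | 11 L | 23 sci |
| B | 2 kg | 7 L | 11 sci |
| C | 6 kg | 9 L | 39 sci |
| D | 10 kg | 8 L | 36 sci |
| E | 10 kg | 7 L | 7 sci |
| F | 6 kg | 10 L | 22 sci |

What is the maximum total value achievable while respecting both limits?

Feasible sets respecting both limits:
- C+D: mass 16, volume 17, value 75
- A+C: mass 16, volume 20, value 62
- C+F: mass 12, volume 19, value 61
Best: 75 sci.

75 sci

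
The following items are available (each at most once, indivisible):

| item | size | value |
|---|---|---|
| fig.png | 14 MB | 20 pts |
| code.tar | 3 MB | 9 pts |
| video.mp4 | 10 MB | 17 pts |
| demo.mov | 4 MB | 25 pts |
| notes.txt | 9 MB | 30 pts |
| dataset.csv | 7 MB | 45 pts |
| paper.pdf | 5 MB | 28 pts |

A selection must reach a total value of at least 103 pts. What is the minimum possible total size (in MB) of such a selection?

Subsets with value ≥ 103, sorted by total size:
- code.tar+demo.mov+dataset.csv+paper.pdf: size 19, value 107
- notes.txt+dataset.csv+paper.pdf: size 21, value 103
- code.tar+demo.mov+notes.txt+dataset.csv: size 23, value 109
Minimum size: 19 MB.

19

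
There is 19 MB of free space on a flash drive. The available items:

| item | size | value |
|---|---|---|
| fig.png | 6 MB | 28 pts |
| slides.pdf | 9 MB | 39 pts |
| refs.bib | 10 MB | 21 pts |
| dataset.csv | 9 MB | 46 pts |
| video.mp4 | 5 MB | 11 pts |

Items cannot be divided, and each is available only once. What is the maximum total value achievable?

85 pts

Check high-value combinations within 19 MB:
- slides.pdf+dataset.csv: size 9+9=18, value 39+46=85
- fig.png+dataset.csv: size 6+9=15, value 28+46=74
- fig.png+slides.pdf: size 6+9=15, value 28+39=67
Best: 85 pts.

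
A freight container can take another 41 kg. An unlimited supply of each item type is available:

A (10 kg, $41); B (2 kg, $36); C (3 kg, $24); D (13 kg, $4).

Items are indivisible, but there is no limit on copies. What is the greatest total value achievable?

$720

Best value-per-unit is B at 36/2, and filling with it alone uses weight 20×2=40. No mix of the others beats 20×36 = 720.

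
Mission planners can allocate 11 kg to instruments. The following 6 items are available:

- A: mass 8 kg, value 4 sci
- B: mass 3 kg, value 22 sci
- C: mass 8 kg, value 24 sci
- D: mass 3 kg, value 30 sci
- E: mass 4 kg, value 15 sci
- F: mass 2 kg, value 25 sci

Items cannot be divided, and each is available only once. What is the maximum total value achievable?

77 sci

Check high-value combinations within 11 kg:
- B+D+F: mass 3+3+2=8, value 22+30+25=77
- D+E+F: mass 3+4+2=9, value 30+15+25=70
- B+D+E: mass 3+3+4=10, value 22+30+15=67
Best: 77 sci.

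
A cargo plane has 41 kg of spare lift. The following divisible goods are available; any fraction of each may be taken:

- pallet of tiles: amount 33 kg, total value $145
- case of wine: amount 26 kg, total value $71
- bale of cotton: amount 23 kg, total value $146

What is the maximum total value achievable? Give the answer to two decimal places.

225.09

Take in order of value per unit:
- bale of cotton (146/23 per unit): all 23 → value 146, running total 146.00
- pallet of tiles (145/33 per unit): 18 of 33 → value 18×145/33 = 79.0909, running total 225.09
Total 225.09.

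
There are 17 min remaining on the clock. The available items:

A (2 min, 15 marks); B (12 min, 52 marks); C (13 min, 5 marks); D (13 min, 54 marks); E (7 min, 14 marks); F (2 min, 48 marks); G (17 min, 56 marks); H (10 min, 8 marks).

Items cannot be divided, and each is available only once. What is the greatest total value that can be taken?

117 marks

Check high-value combinations within 17 min:
- A+D+F: time 2+13+2=17, value 15+54+48=117
- A+B+F: time 2+12+2=16, value 15+52+48=115
- D+F: time 13+2=15, value 54+48=102
- B+F: time 12+2=14, value 52+48=100
- A+E+F: time 2+7+2=11, value 15+14+48=77
Best: 117 marks.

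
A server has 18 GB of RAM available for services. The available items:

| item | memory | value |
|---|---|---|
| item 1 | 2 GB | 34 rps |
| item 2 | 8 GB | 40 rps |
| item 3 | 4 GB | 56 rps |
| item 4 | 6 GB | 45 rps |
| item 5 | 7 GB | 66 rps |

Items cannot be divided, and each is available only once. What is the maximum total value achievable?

167 rps

Check high-value combinations within 18 GB:
- item 3+item 4+item 5: memory 4+6+7=17, value 56+45+66=167
- item 1+item 3+item 5: memory 2+4+7=13, value 34+56+66=156
- item 1+item 4+item 5: memory 2+6+7=15, value 34+45+66=145
- item 2+item 3+item 4: memory 8+4+6=18, value 40+56+45=141
Best: 167 rps.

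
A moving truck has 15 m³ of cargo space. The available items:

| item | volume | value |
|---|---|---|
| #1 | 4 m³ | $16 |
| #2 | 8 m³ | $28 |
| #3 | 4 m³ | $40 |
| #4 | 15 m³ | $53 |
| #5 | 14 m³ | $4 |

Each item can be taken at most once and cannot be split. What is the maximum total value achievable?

Check high-value combinations within 15 m³:
- #2+#3: volume 8+4=12, value 28+40=68
- #1+#3: volume 4+4=8, value 16+40=56
- #4: volume 15, value 53
- #1+#2: volume 4+8=12, value 16+28=44
- #3: volume 4, value 40
Best: $68.

$68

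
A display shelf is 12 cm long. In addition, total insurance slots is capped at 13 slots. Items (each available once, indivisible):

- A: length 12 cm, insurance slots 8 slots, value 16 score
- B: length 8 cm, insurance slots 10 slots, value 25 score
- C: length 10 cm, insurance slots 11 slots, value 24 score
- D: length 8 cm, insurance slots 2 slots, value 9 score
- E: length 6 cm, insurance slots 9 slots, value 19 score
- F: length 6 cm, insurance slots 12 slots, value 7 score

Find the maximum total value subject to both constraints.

25 score

Feasible sets respecting both limits:
- B: length 8, insurance slots 10, value 25
- C: length 10, insurance slots 11, value 24
- E: length 6, insurance slots 9, value 19
- A: length 12, insurance slots 8, value 16
Best: 25 score.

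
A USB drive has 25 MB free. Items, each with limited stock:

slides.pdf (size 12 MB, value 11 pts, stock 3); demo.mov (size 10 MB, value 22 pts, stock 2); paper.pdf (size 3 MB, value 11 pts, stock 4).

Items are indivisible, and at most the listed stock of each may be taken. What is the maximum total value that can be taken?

66 pts

Top feasible selections:
- 1×demo.mov + 4×paper.pdf: size 22, value 66
- 1×demo.mov + 3×paper.pdf: size 19, value 55
Best: 66 pts.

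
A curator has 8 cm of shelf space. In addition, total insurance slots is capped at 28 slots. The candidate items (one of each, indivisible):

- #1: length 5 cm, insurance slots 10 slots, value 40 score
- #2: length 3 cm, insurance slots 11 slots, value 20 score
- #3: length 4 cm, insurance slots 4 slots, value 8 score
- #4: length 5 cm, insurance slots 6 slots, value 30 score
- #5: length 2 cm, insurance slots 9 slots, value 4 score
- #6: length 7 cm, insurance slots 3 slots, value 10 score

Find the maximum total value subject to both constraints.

Feasible sets respecting both limits:
- #1+#2: length 8, insurance slots 21, value 60
- #2+#4: length 8, insurance slots 17, value 50
- #1+#5: length 7, insurance slots 19, value 44
- #1: length 5, insurance slots 10, value 40
Best: 60 score.

60 score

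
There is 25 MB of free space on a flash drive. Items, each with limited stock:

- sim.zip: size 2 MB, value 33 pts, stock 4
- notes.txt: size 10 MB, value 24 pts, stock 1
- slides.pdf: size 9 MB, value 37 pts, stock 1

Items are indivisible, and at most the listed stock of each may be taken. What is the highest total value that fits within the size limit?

Top feasible selections:
- 4×sim.zip + 1×slides.pdf: size 17, value 169
- 3×sim.zip + 1×notes.txt + 1×slides.pdf: size 25, value 160
- 4×sim.zip + 1×notes.txt: size 18, value 156
Best: 169 pts.

169 pts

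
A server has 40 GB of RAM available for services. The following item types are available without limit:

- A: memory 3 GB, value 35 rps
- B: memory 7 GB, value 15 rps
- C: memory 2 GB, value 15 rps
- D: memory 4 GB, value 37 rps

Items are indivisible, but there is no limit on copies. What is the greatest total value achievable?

457 rps

Best value-per-unit is A at 35/3; filling with it alone gives 13×35 = 455.
Optimal mix: 12×A + 1×D → memory 40, value 457.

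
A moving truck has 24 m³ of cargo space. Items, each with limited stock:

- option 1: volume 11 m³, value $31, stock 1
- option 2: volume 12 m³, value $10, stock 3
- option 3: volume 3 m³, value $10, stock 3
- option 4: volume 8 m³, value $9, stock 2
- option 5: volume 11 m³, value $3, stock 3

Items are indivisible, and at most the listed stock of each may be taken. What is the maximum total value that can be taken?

$61

Top feasible selections:
- 1×option 1 + 3×option 3: volume 20, value 61
- 1×option 1 + 2×option 3: volume 17, value 51
Best: $61.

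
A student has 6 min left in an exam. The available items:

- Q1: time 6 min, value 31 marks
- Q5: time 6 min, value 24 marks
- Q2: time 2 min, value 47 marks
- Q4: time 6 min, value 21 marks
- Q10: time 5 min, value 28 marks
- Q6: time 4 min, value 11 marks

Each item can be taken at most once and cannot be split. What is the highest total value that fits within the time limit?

Check high-value combinations within 6 min:
- Q2+Q6: time 2+4=6, value 47+11=58
- Q2: time 2, value 47
- Q1: time 6, value 31
- Q10: time 5, value 28
Best: 58 marks.

58 marks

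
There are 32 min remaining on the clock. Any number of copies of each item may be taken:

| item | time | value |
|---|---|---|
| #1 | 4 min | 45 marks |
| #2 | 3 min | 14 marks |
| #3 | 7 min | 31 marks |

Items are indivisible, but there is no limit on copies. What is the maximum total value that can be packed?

Best value-per-unit is #1 at 45/4, and filling with it alone uses time 8×4=32. No mix of the others beats 8×45 = 360.

360 marks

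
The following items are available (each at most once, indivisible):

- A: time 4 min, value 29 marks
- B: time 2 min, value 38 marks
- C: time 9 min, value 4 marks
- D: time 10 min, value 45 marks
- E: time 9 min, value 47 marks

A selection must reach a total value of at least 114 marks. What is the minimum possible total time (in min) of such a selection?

15

Subsets with value ≥ 114, sorted by total time:
- A+B+E: time 15, value 114
- B+D+E: time 21, value 130
- A+D+E: time 23, value 121
- A+B+C+E: time 24, value 118
Minimum time: 15 min.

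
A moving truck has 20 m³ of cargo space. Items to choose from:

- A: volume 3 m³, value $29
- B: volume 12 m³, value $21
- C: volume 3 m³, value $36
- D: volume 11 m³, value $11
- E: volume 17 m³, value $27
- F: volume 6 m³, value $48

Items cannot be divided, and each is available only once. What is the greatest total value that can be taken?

$113

This is a 0/1 knapsack; check combinations near the capacity.
- A+C+F: volume 3+3+6=12, value 29+36+48=113
- C+D+F: volume 3+11+6=20, value 36+11+48=95
- A+D+F: volume 3+11+6=20, value 29+11+48=88
- A+B+C: volume 3+12+3=18, value 29+21+36=86
- C+F: volume 3+6=9, value 36+48=84
Best: $113.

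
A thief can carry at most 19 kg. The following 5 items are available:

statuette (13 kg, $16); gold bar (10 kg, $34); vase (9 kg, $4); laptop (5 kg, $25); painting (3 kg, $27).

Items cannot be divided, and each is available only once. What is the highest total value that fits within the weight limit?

$86

Check high-value combinations within 19 kg:
- gold bar+laptop+painting: weight 10+5+3=18, value 34+25+27=86
- gold bar+painting: weight 10+3=13, value 34+27=61
- gold bar+laptop: weight 10+5=15, value 34+25=59
- vase+laptop+painting: weight 9+5+3=17, value 4+25+27=56
- laptop+painting: weight 5+3=8, value 25+27=52
Best: $86.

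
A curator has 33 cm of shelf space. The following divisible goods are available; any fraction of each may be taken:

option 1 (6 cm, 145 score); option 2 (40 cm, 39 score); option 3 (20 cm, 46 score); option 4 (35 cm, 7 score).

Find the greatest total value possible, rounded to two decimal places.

197.83

Take in order of value per unit:
- option 1 (145/6 per unit): all 6 → value 145, running total 145.00
- option 3 (46/20 per unit): all 20 → value 46, running total 191.00
- option 2 (39/40 per unit): 7 of 40 → value 7×39/40 = 6.8250, running total 197.83
Total 197.83.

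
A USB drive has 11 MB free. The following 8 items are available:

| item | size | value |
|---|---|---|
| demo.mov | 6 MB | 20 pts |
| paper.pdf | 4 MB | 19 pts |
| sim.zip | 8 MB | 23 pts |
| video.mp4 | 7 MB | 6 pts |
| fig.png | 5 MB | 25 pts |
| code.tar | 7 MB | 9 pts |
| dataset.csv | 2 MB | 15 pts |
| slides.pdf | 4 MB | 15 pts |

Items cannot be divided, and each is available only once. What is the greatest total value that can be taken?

59 pts

Check high-value combinations within 11 MB:
- paper.pdf+fig.png+dataset.csv: size 4+5+2=11, value 19+25+15=59
- fig.png+dataset.csv+slides.pdf: size 5+2+4=11, value 25+15+15=55
- paper.pdf+dataset.csv+slides.pdf: size 4+2+4=10, value 19+15+15=49
- demo.mov+fig.png: size 6+5=11, value 20+25=45
- paper.pdf+fig.png: size 4+5=9, value 19+25=44
Best: 59 pts.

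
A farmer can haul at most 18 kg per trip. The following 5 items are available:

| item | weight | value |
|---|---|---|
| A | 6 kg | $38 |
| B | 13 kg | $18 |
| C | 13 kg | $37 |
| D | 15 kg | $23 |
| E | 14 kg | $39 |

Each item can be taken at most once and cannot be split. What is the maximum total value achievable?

This is a 0/1 knapsack; check combinations near the capacity.
- E: weight 14, value 39
- A: weight 6, value 38
- C: weight 13, value 37
Best: $39.

$39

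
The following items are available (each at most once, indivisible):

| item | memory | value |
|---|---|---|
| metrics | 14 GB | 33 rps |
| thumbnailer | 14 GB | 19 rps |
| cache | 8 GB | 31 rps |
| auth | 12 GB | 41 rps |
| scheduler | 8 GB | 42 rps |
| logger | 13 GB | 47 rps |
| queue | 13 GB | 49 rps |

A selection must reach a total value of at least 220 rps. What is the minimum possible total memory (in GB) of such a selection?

68

Subsets with value ≥ 220, sorted by total memory:
- metrics+cache+auth+scheduler+logger+queue: memory 68, value 243
- thumbnailer+cache+auth+scheduler+logger+queue: memory 68, value 229
- metrics+thumbnailer+cache+scheduler+logger+queue: memory 70, value 221
- metrics+thumbnailer+auth+scheduler+logger+queue: memory 74, value 231
Minimum memory: 68 GB.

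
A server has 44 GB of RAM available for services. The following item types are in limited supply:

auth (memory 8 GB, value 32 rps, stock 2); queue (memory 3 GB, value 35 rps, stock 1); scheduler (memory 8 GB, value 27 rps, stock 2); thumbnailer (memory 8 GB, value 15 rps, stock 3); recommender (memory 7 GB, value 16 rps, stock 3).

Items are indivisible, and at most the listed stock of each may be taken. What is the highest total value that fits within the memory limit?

169 rps

Top feasible selections:
- 2×auth + 1×queue + 2×scheduler + 1×recommender: memory 42, value 169
- 2×auth + 1×queue + 2×scheduler + 1×thumbnailer: memory 43, value 168
- 2×auth + 1×queue + 1×scheduler + 2×recommender: memory 41, value 158
Best: 169 rps.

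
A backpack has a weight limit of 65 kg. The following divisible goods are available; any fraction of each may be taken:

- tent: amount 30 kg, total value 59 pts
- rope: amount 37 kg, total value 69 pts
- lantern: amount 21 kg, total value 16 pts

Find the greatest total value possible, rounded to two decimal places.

Take in order of value per unit:
- tent (59/30 per unit): all 30 → value 59, running total 59.00
- rope (69/37 per unit): 35 of 37 → value 35×69/37 = 65.2703, running total 124.27
Total 124.27.

124.27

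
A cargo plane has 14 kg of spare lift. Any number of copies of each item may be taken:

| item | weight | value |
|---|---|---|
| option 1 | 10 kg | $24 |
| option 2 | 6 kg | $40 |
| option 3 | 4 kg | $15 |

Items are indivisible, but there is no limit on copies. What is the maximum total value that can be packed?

$80

Best value-per-unit is option 2 at 40/6, and filling with it alone uses weight 2×6=12. No mix of the others beats 2×40 = 80.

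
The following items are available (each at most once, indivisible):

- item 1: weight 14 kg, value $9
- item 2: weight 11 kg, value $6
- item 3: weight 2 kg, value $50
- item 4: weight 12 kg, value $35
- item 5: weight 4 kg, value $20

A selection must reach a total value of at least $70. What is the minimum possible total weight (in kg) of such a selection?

Subsets with value ≥ 70, sorted by total weight:
- item 3+item 5: weight 6, value 70
- item 3+item 4: weight 14, value 85
Minimum weight: 6 kg.

6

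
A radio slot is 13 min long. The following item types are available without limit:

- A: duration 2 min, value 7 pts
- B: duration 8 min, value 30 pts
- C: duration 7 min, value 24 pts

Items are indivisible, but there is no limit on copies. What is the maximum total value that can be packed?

Best value-per-unit is B at 30/8; filling with it alone gives 1×30 = 30.
Optimal mix: 3×A + 1×C → duration 13, value 45.

45 pts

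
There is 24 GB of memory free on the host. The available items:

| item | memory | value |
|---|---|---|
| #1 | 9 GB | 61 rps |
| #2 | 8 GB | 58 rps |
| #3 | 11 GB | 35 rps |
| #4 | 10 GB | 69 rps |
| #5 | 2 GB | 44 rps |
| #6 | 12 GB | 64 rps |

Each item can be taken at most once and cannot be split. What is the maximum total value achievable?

Check high-value combinations within 24 GB:
- #4+#5+#6: memory 10+2+12=24, value 69+44+64=177
- #1+#4+#5: memory 9+10+2=21, value 61+69+44=174
- #2+#4+#5: memory 8+10+2=20, value 58+69+44=171
- #1+#5+#6: memory 9+2+12=23, value 61+44+64=169
- #2+#5+#6: memory 8+2+12=22, value 58+44+64=166
Best: 177 rps.

177 rps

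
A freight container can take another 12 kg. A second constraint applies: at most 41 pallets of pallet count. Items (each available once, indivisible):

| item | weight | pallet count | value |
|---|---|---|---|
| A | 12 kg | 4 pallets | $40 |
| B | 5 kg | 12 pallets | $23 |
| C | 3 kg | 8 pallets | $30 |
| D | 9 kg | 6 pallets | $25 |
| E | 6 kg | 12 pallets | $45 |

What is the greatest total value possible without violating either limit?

$75

Feasible sets respecting both limits:
- C+E: weight 9, pallet count 20, value 75
- B+E: weight 11, pallet count 24, value 68
- C+D: weight 12, pallet count 14, value 55
- B+C: weight 8, pallet count 20, value 53
Best: $75.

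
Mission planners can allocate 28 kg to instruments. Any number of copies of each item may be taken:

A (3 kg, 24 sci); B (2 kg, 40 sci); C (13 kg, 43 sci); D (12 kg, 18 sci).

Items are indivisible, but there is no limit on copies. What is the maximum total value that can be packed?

560 sci

Best value-per-unit is B at 40/2, and filling with it alone uses mass 14×2=28. No mix of the others beats 14×40 = 560.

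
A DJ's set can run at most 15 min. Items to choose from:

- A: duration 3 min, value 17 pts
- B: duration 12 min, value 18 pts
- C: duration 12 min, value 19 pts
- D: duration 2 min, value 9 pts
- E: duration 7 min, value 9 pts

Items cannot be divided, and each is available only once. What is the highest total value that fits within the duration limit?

36 pts

Check high-value combinations within 15 min:
- A+C: duration 3+12=15, value 17+19=36
- A+D+E: duration 3+2+7=12, value 17+9+9=35
- A+B: duration 3+12=15, value 17+18=35
Best: 36 pts.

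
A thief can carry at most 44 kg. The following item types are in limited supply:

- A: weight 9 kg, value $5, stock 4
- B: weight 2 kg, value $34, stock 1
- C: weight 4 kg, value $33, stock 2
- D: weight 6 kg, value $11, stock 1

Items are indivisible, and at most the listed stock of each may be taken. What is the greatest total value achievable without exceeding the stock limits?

Best selections within weight 44 and stock limits:
- 3×A + 1×B + 2×C + 1×D: weight 43, value 126
- 2×A + 1×B + 2×C + 1×D: weight 34, value 121
- 1×A + 1×B + 2×C + 1×D: weight 25, value 116
- 3×A + 1×B + 2×C: weight 37, value 115
Best: $126.

$126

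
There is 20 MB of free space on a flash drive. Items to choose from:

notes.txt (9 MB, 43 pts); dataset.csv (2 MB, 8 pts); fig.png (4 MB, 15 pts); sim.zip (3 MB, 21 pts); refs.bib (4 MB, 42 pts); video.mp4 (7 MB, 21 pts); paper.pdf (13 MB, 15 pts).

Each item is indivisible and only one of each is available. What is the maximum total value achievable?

Check high-value combinations within 20 MB:
- notes.txt+fig.png+sim.zip+refs.bib: size 9+4+3+4=20, value 43+15+21+42=121
- notes.txt+dataset.csv+sim.zip+refs.bib: size 9+2+3+4=18, value 43+8+21+42=114
- notes.txt+dataset.csv+fig.png+refs.bib: size 9+2+4+4=19, value 43+8+15+42=108
- dataset.csv+fig.png+sim.zip+refs.bib+video.mp4: size 2+4+3+4+7=20, value 8+15+21+42+21=107
- notes.txt+sim.zip+refs.bib: size 9+3+4=16, value 43+21+42=106
Best: 121 pts.

121 pts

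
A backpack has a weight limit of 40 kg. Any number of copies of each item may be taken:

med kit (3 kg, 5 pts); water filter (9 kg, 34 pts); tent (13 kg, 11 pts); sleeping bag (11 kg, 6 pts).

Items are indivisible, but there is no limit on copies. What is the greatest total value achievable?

Best value-per-unit is water filter at 34/9; filling with it alone gives 4×34 = 136.
Optimal mix: 1×med kit + 4×water filter → weight 39, value 141.

141 pts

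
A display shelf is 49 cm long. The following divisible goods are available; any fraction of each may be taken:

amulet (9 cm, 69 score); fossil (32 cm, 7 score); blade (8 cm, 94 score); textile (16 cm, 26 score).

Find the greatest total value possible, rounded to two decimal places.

Take in order of value per unit:
- blade (94/8 per unit): all 8 → value 94, running total 94.00
- amulet (69/9 per unit): all 9 → value 69, running total 163.00
- textile (26/16 per unit): all 16 → value 26, running total 189.00
- fossil (7/32 per unit): 16 of 32 → value 16×7/32 = 3.5000, running total 192.50
Total 192.50.

192.50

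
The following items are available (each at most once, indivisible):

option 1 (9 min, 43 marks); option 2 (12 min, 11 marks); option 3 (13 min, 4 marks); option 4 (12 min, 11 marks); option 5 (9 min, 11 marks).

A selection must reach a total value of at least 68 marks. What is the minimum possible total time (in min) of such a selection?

42

Subsets with value ≥ 68, sorted by total time:
- option 1+option 2+option 4+option 5: time 42, value 76
- option 1+option 2+option 3+option 5: time 43, value 69
- option 1+option 3+option 4+option 5: time 43, value 69
Minimum time: 42 min.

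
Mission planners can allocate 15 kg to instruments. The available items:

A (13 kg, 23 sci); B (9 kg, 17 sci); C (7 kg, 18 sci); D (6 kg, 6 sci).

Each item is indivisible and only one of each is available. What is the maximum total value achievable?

This is a 0/1 knapsack; check combinations near the capacity.
- C+D: mass 7+6=13, value 18+6=24
- A: mass 13, value 23
- B+D: mass 9+6=15, value 17+6=23
- C: mass 7, value 18
Best: 24 sci.

24 sci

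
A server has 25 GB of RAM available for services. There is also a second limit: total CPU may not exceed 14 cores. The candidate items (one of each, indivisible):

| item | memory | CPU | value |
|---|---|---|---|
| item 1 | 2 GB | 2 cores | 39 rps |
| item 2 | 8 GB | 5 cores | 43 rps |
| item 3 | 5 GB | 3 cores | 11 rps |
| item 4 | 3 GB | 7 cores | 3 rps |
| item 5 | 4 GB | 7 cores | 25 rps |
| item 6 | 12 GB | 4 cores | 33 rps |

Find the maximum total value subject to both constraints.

115 rps

Feasible sets respecting both limits:
- item 1+item 2+item 6: memory 22, CPU 11, value 115
- item 1+item 2+item 5: memory 14, CPU 14, value 107
- item 1+item 5+item 6: memory 18, CPU 13, value 97
- item 1+item 2+item 3: memory 15, CPU 10, value 93
Best: 115 rps.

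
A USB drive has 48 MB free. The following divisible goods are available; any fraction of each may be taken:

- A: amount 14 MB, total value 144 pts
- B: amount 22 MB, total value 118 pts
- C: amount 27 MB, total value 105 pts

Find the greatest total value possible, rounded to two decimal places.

Take in order of value per unit:
- A (144/14 per unit): all 14 → value 144, running total 144.00
- B (118/22 per unit): all 22 → value 118, running total 262.00
- C (105/27 per unit): 12 of 27 → value 12×105/27 = 46.6667, running total 308.67
Total 308.67.

308.67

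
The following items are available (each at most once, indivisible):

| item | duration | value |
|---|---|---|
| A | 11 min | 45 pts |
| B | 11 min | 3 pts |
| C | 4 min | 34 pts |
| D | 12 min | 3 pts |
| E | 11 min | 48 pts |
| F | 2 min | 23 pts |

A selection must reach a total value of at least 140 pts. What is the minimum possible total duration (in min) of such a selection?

28

Subsets with value ≥ 140, sorted by total duration:
- A+C+E+F: duration 28, value 150
- A+B+C+E+F: duration 39, value 153
Minimum duration: 28 min.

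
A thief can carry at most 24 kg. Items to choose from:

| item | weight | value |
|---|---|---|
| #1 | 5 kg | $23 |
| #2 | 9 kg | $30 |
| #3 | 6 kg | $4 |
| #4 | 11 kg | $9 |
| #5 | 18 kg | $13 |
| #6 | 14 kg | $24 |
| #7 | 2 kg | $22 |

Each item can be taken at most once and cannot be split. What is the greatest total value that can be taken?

Check high-value combinations within 24 kg:
- #1+#2+#3+#7: weight 5+9+6+2=22, value 23+30+4+22=79
- #1+#2+#7: weight 5+9+2=16, value 23+30+22=75
- #1+#6+#7: weight 5+14+2=21, value 23+24+22=69
- #2+#4+#7: weight 9+11+2=22, value 30+9+22=61
- #1+#3+#4+#7: weight 5+6+11+2=24, value 23+4+9+22=58
Best: $79.

$79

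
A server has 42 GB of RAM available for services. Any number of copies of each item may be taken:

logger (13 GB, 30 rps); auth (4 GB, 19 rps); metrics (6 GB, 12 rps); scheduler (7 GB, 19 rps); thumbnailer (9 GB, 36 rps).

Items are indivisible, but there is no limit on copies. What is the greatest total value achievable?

Best value-per-unit is auth at 19/4, and filling with it alone uses memory 10×4=40. No mix of the others beats 10×19 = 190.

190 rps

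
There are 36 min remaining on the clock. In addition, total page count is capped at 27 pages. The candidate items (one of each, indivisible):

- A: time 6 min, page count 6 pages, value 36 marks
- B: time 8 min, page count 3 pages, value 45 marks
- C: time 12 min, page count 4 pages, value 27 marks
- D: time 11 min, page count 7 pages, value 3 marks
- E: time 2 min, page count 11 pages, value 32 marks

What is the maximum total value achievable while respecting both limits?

Feasible sets respecting both limits:
- A+B+C+E: time 28, page count 24, value 140
- A+B+D+E: time 27, page count 27, value 116
- A+B+E: time 16, page count 20, value 113
- A+B+C: time 26, page count 13, value 108
Best: 140 marks.

140 marks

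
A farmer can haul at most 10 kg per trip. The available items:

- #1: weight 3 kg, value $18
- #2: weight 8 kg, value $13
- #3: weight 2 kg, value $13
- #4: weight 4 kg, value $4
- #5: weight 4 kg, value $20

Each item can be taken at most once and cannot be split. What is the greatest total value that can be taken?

Check high-value combinations within 10 kg:
- #1+#3+#5: weight 3+2+4=9, value 18+13+20=51
- #1+#5: weight 3+4=7, value 18+20=38
- #3+#4+#5: weight 2+4+4=10, value 13+4+20=37
- #1+#3+#4: weight 3+2+4=9, value 18+13+4=35
- #3+#5: weight 2+4=6, value 13+20=33
Best: $51.

$51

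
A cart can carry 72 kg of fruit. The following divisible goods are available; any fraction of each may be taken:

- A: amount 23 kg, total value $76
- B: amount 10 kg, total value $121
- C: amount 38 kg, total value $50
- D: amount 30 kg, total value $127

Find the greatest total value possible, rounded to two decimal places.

335.84

Take in order of value per unit:
- B (121/10 per unit): all 10 → value 121, running total 121.00
- D (127/30 per unit): all 30 → value 127, running total 248.00
- A (76/23 per unit): all 23 → value 76, running total 324.00
- C (50/38 per unit): 9 of 38 → value 9×50/38 = 11.8421, running total 335.84
Total 335.84.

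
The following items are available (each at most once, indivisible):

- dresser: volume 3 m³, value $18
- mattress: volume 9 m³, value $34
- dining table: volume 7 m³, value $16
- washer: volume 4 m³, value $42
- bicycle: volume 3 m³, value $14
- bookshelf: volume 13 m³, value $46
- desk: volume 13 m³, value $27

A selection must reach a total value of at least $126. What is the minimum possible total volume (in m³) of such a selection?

Subsets with value ≥ 126, sorted by total volume:
- dresser+mattress+washer+bookshelf: volume 29, value 140
- mattress+washer+bicycle+bookshelf: volume 29, value 136
- dresser+dining table+washer+bicycle+bookshelf: volume 30, value 136
- dresser+mattress+washer+bicycle+bookshelf: volume 32, value 154
Minimum volume: 29 m³.

29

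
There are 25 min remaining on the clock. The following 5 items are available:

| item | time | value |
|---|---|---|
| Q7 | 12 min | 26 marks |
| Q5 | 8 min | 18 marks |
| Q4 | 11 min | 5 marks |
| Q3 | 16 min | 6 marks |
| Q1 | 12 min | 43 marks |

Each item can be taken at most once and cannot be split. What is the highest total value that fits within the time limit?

This is a 0/1 knapsack; check combinations near the capacity.
- Q7+Q1: time 12+12=24, value 26+43=69
- Q5+Q1: time 8+12=20, value 18+43=61
- Q4+Q1: time 11+12=23, value 5+43=48
- Q7+Q5: time 12+8=20, value 26+18=44
Best: 69 marks.

69 marks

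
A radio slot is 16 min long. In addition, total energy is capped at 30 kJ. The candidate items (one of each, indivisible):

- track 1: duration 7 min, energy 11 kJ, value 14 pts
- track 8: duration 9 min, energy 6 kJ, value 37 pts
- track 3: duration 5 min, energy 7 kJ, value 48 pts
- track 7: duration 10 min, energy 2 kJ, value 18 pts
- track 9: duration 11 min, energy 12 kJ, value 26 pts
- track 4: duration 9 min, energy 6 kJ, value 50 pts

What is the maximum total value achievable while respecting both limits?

98 pts

Feasible sets respecting both limits:
- track 3+track 4: duration 14, energy 13, value 98
- track 8+track 3: duration 14, energy 13, value 85
- track 3+track 9: duration 16, energy 19, value 74
Best: 98 pts.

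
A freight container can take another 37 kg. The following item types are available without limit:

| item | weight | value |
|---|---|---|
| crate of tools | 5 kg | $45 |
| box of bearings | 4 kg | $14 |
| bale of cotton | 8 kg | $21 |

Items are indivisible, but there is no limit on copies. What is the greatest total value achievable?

$315

Best value-per-unit is crate of tools at 45/5, and filling with it alone uses weight 7×5=35. No mix of the others beats 7×45 = 315.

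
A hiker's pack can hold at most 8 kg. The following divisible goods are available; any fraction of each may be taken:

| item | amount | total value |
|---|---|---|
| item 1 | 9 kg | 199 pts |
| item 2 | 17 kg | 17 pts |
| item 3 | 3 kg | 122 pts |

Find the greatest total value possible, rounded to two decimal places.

232.56

Take in order of value per unit:
- item 3 (122/3 per unit): all 3 → value 122, running total 122.00
- item 1 (199/9 per unit): 5 of 9 → value 5×199/9 = 110.5556, running total 232.56
Total 232.56.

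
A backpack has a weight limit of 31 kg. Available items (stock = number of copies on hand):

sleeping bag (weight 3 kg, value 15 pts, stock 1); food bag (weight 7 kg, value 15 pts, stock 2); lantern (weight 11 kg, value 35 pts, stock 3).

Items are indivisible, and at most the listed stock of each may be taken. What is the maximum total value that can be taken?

85 pts

Top feasible selections:
- 1×sleeping bag + 2×lantern: weight 25, value 85
- 1×food bag + 2×lantern: weight 29, value 85
- 1×sleeping bag + 2×food bag + 1×lantern: weight 28, value 80
- 2×lantern: weight 22, value 70
Best: 85 pts.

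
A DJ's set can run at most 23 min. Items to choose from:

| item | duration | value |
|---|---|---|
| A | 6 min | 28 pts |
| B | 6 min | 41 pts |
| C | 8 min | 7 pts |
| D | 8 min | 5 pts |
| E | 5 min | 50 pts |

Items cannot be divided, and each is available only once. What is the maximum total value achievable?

Check high-value combinations within 23 min:
- A+B+E: duration 6+6+5=17, value 28+41+50=119
- B+C+E: duration 6+8+5=19, value 41+7+50=98
- B+D+E: duration 6+8+5=19, value 41+5+50=96
- B+E: duration 6+5=11, value 41+50=91
- A+C+E: duration 6+8+5=19, value 28+7+50=85
Best: 119 pts.

119 pts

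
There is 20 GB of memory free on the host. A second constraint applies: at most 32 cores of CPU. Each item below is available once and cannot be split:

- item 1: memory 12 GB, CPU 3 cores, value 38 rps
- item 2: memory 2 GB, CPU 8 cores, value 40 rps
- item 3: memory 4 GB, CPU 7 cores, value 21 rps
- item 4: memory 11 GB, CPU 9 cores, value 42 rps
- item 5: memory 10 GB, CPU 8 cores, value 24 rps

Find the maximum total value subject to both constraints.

103 rps

Feasible sets respecting both limits:
- item 2+item 3+item 4: memory 17, CPU 24, value 103
- item 1+item 2+item 3: memory 18, CPU 18, value 99
- item 2+item 3+item 5: memory 16, CPU 23, value 85
- item 2+item 4: memory 13, CPU 17, value 82
Best: 103 rps.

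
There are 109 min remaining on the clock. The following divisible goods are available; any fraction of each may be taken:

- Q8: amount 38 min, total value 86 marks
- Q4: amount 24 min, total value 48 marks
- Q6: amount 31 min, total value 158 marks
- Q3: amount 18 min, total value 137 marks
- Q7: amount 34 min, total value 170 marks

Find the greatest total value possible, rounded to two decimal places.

523.84

Take in order of value per unit:
- Q3 (137/18 per unit): all 18 → value 137, running total 137.00
- Q6 (158/31 per unit): all 31 → value 158, running total 295.00
- Q7 (170/34 per unit): all 34 → value 170, running total 465.00
- Q8 (86/38 per unit): 26 of 38 → value 26×86/38 = 58.8421, running total 523.84
Total 523.84.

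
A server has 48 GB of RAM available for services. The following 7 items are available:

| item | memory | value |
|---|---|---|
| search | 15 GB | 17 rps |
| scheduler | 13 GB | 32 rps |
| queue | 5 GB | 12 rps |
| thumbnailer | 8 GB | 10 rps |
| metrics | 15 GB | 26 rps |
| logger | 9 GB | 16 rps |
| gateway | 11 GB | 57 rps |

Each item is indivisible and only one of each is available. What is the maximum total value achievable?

131 rps

This is a 0/1 knapsack; check combinations near the capacity.
- scheduler+metrics+logger+gateway: memory 13+15+9+11=48, value 32+26+16+57=131
- scheduler+queue+metrics+gateway: memory 13+5+15+11=44, value 32+12+26+57=127
- scheduler+queue+thumbnailer+logger+gateway: memory 13+5+8+9+11=46, value 32+12+10+16+57=127
Best: 131 rps.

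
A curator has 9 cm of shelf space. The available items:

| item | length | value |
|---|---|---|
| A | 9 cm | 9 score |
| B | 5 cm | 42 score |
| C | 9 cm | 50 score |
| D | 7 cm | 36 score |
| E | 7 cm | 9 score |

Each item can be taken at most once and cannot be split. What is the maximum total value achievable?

50 score

Check high-value combinations within 9 cm:
- C: length 9, value 50
- B: length 5, value 42
- D: length 7, value 36
Best: 50 score.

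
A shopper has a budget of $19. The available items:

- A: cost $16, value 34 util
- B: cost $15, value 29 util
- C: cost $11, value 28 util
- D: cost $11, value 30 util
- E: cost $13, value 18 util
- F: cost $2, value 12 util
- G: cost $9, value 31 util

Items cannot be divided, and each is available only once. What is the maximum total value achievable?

This is a 0/1 knapsack; check combinations near the capacity.
- A+F: cost 16+2=18, value 34+12=46
- F+G: cost 2+9=11, value 12+31=43
- D+F: cost 11+2=13, value 30+12=42
- B+F: cost 15+2=17, value 29+12=41
Best: 46 util.

46 util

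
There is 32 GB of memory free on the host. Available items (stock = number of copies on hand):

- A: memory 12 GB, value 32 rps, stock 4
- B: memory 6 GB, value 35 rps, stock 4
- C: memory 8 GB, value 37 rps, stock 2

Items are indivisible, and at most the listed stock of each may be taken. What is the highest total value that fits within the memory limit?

177 rps

Best selections within memory 32 and stock limits:
- 4×B + 1×C: memory 32, value 177
- 2×B + 2×C: memory 28, value 144
Best: 177 rps.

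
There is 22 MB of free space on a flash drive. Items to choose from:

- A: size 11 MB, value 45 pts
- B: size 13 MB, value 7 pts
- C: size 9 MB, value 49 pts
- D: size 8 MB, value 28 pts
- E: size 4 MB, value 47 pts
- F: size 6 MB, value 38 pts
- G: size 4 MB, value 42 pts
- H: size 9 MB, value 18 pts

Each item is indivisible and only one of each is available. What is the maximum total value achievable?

Check high-value combinations within 22 MB:
- D+E+F+G: size 8+4+6+4=22, value 28+47+38+42=155
- C+E+G: size 9+4+4=17, value 49+47+42=138
- C+E+F: size 9+4+6=19, value 49+47+38=134
- A+E+G: size 11+4+4=19, value 45+47+42=134
- A+E+F: size 11+4+6=21, value 45+47+38=130
Best: 155 pts.

155 pts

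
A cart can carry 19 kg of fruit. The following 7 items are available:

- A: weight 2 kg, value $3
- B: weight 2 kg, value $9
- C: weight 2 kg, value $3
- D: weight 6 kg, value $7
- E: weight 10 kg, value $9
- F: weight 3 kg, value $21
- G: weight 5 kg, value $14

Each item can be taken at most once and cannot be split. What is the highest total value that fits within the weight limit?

$54

This is a 0/1 knapsack; check combinations near the capacity.
- A+B+D+F+G: weight 2+2+6+3+5=18, value 3+9+7+21+14=54
- B+C+D+F+G: weight 2+2+6+3+5=18, value 9+3+7+21+14=54
- B+D+F+G: weight 2+6+3+5=16, value 9+7+21+14=51
- A+B+C+F+G: weight 2+2+2+3+5=14, value 3+9+3+21+14=50
Best: $54.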